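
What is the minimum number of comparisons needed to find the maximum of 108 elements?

Finding the maximum requires 107 comparisons. Each comparison eliminates exactly one candidate. With 108 candidates, we need 107 eliminations.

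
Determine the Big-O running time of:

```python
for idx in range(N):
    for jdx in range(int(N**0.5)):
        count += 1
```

Time complexity: O(n * sqrt(n)).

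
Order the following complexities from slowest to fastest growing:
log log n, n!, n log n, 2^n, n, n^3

Ordered by growth rate: log log n < n < n log n < n^3 < 2^n < n!.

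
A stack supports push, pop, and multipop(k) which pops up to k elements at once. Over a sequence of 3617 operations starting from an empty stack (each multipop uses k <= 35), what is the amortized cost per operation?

Each element is pushed exactly once and popped at most once (whether by pop or as part of a multipop). So the total number of individual pops over the whole sequence is at most the number of pushes, which is at most 3617. Total work <= 2 * 3617, hence O(1) amortized per operation.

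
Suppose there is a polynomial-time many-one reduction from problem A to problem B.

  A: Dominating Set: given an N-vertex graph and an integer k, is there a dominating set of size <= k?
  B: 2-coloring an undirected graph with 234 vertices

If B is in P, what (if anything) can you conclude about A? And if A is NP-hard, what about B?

A poly-time reduction A <=_p B means any A-instance can be transformed to a B-instance in poly time.
If B is in P: compose the reduction with B's poly-time algorithm to solve A in poly time, so A is in P.
If A is NP-hard: every NP problem reduces to A, which reduces to B; composing reductions, every NP problem reduces to B, so B is NP-hard.
(Here in fact A is NP-complete and B is in P, so no such reduction is known -- its existence would imply P = NP; the analysis concerns only what the assumed reduction would or would not let you conclude.)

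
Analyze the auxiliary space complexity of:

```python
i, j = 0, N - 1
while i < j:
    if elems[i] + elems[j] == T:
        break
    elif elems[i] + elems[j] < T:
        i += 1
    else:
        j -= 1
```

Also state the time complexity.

Space complexity: O(1).
Only a constant amount of auxiliary storage is used; nothing grows with n.
Time complexity: O(n).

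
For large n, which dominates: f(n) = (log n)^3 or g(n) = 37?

f(n) = (log n)^3 grows faster: any unbounded function dominates a constant.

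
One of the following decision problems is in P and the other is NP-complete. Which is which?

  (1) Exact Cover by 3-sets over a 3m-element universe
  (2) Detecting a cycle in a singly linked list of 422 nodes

(1) is NP-complete: one of Karp's 21 NP-complete problems.
(2) is P: Floyd's tortoise-and-hare runs in O(n) time, O(1) space.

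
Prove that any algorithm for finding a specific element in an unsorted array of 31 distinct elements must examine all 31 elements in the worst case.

Adversary argument: if the algorithm examines fewer than 31 elements, the adversary places the target in an unexamined position. The algorithm cannot distinguish 'not present' from 'in unexamined position'.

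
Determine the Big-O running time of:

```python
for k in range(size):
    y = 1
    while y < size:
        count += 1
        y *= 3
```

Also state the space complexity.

Time complexity: O(n log n).
Space complexity: O(1).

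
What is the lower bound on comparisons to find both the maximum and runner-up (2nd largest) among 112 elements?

Lower bound: finding the max needs 112-1 comparisons. By an adversary weight-doubling argument, the maximum element must personally win at least ceil(log_2(112)) = 7 comparisons in any correct algorithm. The 2nd largest is among those 7 direct losers, and distinguishing it requires 7-1 more comparisons. Total >= 112-1 + 7-1 = 117. A balanced tournament achieves this bound exactly.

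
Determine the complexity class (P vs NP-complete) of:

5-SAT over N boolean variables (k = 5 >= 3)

This problem is NP-complete: 3-SAT is NP-complete (Cook-Levin); k-SAT for k>=3 reduces from 3-SAT.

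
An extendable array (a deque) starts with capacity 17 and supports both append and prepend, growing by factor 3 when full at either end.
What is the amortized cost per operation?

Growth at either end copies all elements; capacities form a geometric sequence with ratio 3, so total copy cost over n operations is O(n) (two geometric series). Amortized O(1).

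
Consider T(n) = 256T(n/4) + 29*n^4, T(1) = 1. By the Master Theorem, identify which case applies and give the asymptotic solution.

a=256, b=4, f(n)=29*n^4.
log_4(256) = 4, so n^(log_b(a)) = n^4.
f(n) = Theta(n^4), so Case 2 applies.
T(n) = Theta(n^4 log n).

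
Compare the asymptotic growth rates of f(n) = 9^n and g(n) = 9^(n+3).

f(n) = 9^n and g(n) = 9^(n+3) are Theta of each other: 9^(n+3) = 9^3 * 9^n = Theta(9^n).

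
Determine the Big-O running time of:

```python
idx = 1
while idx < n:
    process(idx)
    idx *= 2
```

Time complexity: O(log n).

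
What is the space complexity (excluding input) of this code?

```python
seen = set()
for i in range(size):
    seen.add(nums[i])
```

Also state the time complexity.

Space complexity: O(n).
Auxiliary storage grows linearly with the input size n in the worst case.
Time complexity: O(n).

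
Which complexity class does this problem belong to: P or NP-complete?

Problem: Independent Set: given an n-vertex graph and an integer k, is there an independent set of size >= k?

This problem is NP-complete: complement of Clique (with k part of the input).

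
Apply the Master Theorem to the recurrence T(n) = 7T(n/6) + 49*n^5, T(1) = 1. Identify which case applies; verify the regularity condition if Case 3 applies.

a=7, b=6, f(n)=49*n^5.
log_6(7) = 1.086 < 5.
f(n) = Omega(n^(1.086+epsilon)) for some epsilon > 0, so Case 3 is the candidate.
Regularity: a*f(n/b) = 7*49*(n/6)^5 = (7/7776)*49*n^5 <= c*f(n) with c = 7/7776 < 1. Satisfied.
Case 3: T(n) = Theta(n^5).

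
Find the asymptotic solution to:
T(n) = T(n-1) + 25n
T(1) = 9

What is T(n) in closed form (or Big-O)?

Unrolling: T(n) = 9 + 25*(2 + 3 + ... + n) = 9 + 25*(n(n+1)/2 - 1) = O(n^2).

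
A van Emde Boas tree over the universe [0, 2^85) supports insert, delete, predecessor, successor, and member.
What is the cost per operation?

vEB recursively partitions [0, 38685626227668133590597632) into sqrt(u) clusters of size sqrt(u). Each operation recurses into either one cluster or the summary, never both: T(u) = T(sqrt(u)) + O(1) => T(u) = O(log log u) = O(log 85). This is worst-case, not just amortized.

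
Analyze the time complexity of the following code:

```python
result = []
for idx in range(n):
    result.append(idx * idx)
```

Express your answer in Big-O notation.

Time complexity: O(n).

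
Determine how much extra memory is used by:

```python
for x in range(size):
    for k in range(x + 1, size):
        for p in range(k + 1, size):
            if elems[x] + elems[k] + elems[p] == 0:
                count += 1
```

Space complexity: O(1).
Only a constant amount of auxiliary storage is used; nothing grows with n.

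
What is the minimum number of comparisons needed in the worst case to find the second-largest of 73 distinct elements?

Lower bound: finding the max needs 73-1 comparisons. By the adversary weight-doubling argument, the max must personally win >= ceil(log_2(73)) = 7 comparisons; the 2nd-largest is among those 7 losers, needing 7-1 more comparisons. Total >= 73-1 + 7-1 = 78. A balanced knockout tournament achieves this.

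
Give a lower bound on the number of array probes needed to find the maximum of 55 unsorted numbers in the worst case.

Adversary: any unprobed cell could hold a value larger than everything seen so far. If fewer than 55 cells are probed, the adversary places the max in an unprobed cell. So all 55 cells must be examined; together with 55-1 comparisons this is tight.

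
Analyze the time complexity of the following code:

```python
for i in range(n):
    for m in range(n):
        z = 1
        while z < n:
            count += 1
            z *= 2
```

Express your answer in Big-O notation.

Time complexity: O(n^2 log n).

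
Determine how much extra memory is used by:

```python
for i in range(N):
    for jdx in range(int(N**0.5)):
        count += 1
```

Space complexity: O(1).
Only a constant amount of auxiliary storage is used; nothing grows with n.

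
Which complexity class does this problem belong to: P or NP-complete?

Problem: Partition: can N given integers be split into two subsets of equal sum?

This problem is NP-complete: Subset Sum reduces to it (one of Karp's 21 NP-complete problems).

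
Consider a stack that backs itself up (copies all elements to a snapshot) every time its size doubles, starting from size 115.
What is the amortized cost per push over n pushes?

Backups occur at sizes 115, 230, 460, ..., copying 115 + 230 + 460 + ... <= 2n elements total (geometric series). Spread over n pushes, the amortized backup cost is O(1) per push.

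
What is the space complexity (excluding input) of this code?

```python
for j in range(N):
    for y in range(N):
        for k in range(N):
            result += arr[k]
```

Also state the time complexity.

Space complexity: O(1).
Only a constant amount of auxiliary storage is used; nothing grows with n.
Time complexity: O(n^3).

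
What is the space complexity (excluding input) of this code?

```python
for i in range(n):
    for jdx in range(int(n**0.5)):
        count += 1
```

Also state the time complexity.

Space complexity: O(1).
Only a constant amount of auxiliary storage is used; nothing grows with n.
Time complexity: O(n * sqrt(n)).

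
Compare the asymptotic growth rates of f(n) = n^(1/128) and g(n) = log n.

f(n) = n^(1/128) grows faster: any positive power of n dominates log n.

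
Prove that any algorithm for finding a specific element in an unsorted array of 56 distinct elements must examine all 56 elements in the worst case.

Adversary argument: if the algorithm examines fewer than 56 elements, the adversary places the target in an unexamined position. The algorithm cannot distinguish 'not present' from 'in unexamined position'.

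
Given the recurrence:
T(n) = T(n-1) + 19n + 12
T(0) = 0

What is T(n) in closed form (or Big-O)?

Dominant term in sum is 19*sum(i, i=1..n) = 19*n*(n+1)/2 = O(n^2).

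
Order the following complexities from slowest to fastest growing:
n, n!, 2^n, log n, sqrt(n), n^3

Ordered by growth rate: log n < sqrt(n) < n < n^3 < 2^n < n!.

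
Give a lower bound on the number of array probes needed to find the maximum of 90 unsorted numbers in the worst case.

Adversary: any unprobed cell could hold a value larger than everything seen so far. If fewer than 90 cells are probed, the adversary places the max in an unprobed cell. So all 90 cells must be examined; together with 90-1 comparisons this is tight.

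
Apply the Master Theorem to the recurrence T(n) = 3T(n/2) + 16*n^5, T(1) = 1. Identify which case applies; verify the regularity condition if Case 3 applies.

a=3, b=2, f(n)=16*n^5.
log_2(3) = 1.585 < 5.
f(n) = Omega(n^(1.585+epsilon)) for some epsilon > 0, so Case 3 is the candidate.
Regularity: a*f(n/b) = 3*16*(n/2)^5 = (3/32)*16*n^5 <= c*f(n) with c = 3/32 < 1. Satisfied.
Case 3: T(n) = Theta(n^5).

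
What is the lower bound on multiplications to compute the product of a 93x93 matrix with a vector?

A 93x93 matrix-vector product has 93 inner products of length 93. Output depends on all 93^2 = 8649 matrix entries. At least 8649 multiplications needed.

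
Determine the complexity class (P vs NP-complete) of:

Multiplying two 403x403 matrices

This problem is in P: the schoolbook algorithm runs in O(n^3).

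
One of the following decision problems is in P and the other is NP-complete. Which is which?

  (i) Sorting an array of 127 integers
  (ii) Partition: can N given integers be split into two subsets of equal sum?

(i) is P: merge sort runs in O(n log n).
(ii) is NP-complete: Subset Sum reduces to it (one of Karp's 21 NP-complete problems).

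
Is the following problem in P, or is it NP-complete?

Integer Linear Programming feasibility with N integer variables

This problem is NP-complete: ILP feasibility is NP-complete (LP relaxation is in P).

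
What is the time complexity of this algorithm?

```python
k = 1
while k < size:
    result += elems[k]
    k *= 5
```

Time complexity: O(log n).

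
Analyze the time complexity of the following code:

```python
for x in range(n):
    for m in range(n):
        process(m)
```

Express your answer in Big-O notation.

Time complexity: O(n^2).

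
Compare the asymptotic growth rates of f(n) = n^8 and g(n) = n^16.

g(n) = n^16 grows faster: n^16/n^8 = n^8 -> infinity.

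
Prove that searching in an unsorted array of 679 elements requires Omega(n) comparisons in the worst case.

An adversary can always place the target in the last position checked. Until all 679 positions are examined, the target might be in any unchecked position. Therefore 679 comparisons are necessary.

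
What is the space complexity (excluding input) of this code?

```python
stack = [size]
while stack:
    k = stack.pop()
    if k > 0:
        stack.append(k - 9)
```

Space complexity: O(1).
Only a constant amount of auxiliary storage is used; nothing grows with n.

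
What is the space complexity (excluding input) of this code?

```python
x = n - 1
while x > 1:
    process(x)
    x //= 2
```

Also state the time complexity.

Space complexity: O(1).
Only a constant amount of auxiliary storage is used; nothing grows with n.
Time complexity: O(log n).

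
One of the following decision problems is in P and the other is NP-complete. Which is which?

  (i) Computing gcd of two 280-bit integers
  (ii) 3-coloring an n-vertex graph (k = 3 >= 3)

(i) is P: the Euclidean algorithm runs in polynomial time in the bit-length.
(ii) is NP-complete: graph k-coloring for k>=3 is NP-complete by reduction from 3-SAT.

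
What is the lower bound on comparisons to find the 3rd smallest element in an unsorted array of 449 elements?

Finding the 3rd smallest of 449 elements requires Omega(n) comparisons. Every element must participate in at least one comparison; otherwise it could be the 3rd smallest.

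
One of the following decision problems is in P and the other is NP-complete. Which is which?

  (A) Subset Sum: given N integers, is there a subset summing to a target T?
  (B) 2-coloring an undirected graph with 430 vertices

(A) is NP-complete: one of Karp's 21 NP-complete problems.
(B) is P: 2-coloring is bipartiteness testing via BFS, O(V+E).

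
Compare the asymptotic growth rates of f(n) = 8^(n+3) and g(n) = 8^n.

f(n) = 8^(n+3) and g(n) = 8^n are Theta of each other: 8^(n+3) = 8^3 * 8^n = Theta(8^n).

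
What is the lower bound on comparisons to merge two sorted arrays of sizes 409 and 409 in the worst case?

Adversary: with |409 - 409| <= 1 the inputs can be fully interleaved so that every adjacent pair in the merged output comes from different arrays. Then each of the 817 adjacent pairs must be directly compared, or the algorithm cannot determine their relative order. Standard merge meets this bound.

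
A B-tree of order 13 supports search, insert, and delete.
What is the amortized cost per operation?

B-tree of order 13 has height O(log_13 n). Each operation traverses the tree height. Splits during insert and merges during delete are O(1) each and occur at most once per level. Total cost per operation: O(log_13 n).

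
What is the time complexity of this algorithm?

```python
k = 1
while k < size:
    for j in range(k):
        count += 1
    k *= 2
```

Time complexity: O(n).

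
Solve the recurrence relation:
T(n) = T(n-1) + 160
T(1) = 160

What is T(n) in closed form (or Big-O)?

Unrolling: T(n) = T(n-1) + 160 = T(n-2) + 2*160 = ... = T(1) + (n-1)*160 = 160 + (n-1)*160 = 160n.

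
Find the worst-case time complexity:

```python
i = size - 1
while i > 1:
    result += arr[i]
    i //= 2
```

Time complexity: O(log n).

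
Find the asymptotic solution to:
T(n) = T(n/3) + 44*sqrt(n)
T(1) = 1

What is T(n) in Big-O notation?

Each level contributes sqrt(n/3^k). Geometric series with ratio 1/sqrt(3) < 1 sums to O(sqrt(n)).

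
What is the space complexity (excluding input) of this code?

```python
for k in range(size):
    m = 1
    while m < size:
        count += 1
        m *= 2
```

Space complexity: O(1).
Only a constant amount of auxiliary storage is used; nothing grows with n.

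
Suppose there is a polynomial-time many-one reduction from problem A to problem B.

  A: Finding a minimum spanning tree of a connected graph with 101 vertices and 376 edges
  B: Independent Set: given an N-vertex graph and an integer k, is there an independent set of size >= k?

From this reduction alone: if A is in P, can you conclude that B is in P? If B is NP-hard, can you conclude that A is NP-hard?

A poly-time reduction A <=_p B transfers tractability DOWN (B easy => A easy) and hardness UP (A hard => B hard), not the reverse.
From A in P, the reduction alone does NOT give B in P: any problem in P trivially reduces to SAT, yet SAT is not known to be in P.
From B NP-hard, the reduction alone does NOT give A NP-hard: again, easy problems reduce to hard ones.
(Here in fact A is P and B is NP-complete.)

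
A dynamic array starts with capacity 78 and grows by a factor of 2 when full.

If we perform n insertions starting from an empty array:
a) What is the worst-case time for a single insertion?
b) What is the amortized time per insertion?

(a) Worst-case single insertion: O(n) -- when the array is full at capacity c, the resize copies all c elements, and c can be Theta(n).
(b) Resizes happen at sizes 78, 156, 312, ... Total copy cost for n insertions: 78 + 156 + ... = O(n) (geometric series with ratio 1/2). Amortized cost per insertion: O(n)/n = O(1).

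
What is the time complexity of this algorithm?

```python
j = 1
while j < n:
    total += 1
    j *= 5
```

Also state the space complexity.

Time complexity: O(log n).
Space complexity: O(1).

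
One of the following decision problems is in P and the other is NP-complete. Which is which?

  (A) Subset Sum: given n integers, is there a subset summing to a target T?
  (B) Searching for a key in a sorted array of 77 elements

(A) is NP-complete: one of Karp's 21 NP-complete problems.
(B) is P: binary search runs in O(log n).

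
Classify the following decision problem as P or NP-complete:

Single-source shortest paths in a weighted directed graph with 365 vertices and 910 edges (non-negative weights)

This problem is in P: Dijkstra's algorithm runs in O((V+E) log V).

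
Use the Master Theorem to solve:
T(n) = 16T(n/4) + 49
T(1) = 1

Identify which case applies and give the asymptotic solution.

a=16, b=4, f(n)=49.
log_4(16) = 2 > 0.
Since f(n) = O(n^0) is polynomially smaller than n^2, Case 1 applies.
T(n) = Theta(n^2).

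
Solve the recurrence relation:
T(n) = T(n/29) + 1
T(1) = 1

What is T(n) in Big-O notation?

Each step divides n by 29 and adds 1. After log_29(n) steps, T(n) = O(log n).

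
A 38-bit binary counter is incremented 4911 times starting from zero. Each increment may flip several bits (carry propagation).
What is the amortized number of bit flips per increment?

Bit i flips on every 2^i-th increment, so over 4911 increments bit i flips floor(4911/2^i) times. Summing over i: total flips < 2 * 4911. Amortized: < 2 = O(1) per increment.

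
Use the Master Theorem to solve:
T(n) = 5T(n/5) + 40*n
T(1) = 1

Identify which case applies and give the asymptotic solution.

a=5, b=5, f(n)=40*n.
log_5(5) = 1, so n^(log_b(a)) = n.
f(n) = Theta(n), so Case 2 applies.
T(n) = Theta(n log n).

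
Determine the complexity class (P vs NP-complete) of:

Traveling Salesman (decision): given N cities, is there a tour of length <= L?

This problem is NP-complete: reduces from Hamiltonian Cycle.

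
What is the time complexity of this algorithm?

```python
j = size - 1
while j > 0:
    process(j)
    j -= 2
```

Time complexity: O(n).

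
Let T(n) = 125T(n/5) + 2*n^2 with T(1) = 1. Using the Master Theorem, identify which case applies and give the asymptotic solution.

a=125, b=5, f(n)=2*n^2.
log_5(125) = 3 > 2.
Since f(n) = O(n^2) is polynomially smaller than n^3, Case 1 applies.
T(n) = Theta(n^3).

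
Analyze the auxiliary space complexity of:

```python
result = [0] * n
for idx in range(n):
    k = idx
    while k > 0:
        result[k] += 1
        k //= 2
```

Space complexity: O(n).
Auxiliary storage grows linearly with the input size n in the worst case.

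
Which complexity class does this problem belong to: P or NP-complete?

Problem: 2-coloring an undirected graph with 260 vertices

This problem is in P: 2-coloring is bipartiteness testing via BFS, O(V+E).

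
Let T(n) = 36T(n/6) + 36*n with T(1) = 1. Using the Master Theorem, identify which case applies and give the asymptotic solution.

a=36, b=6, f(n)=36*n.
log_6(36) = 2 > 1.
Since f(n) = O(n^1) is polynomially smaller than n^2, Case 1 applies.
T(n) = Theta(n^2).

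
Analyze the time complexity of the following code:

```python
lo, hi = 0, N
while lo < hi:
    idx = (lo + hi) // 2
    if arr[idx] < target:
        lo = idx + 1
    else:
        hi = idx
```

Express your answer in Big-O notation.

Time complexity: O(log n).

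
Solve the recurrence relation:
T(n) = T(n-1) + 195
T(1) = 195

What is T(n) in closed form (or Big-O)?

Unrolling: T(n) = T(n-1) + 195 = T(n-2) + 2*195 = ... = T(1) + (n-1)*195 = 195 + (n-1)*195 = 195n.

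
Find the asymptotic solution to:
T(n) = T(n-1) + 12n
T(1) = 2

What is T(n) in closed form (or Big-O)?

Unrolling: T(n) = 2 + 12*(2 + 3 + ... + n) = 2 + 12*(n(n+1)/2 - 1) = O(n^2).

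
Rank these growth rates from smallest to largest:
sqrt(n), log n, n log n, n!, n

Ordered by growth rate: log n < sqrt(n) < n < n log n < n!.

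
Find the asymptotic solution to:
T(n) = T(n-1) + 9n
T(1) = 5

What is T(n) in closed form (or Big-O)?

Unrolling: T(n) = 5 + 9*(2 + 3 + ... + n) = 5 + 9*(n(n+1)/2 - 1) = O(n^2).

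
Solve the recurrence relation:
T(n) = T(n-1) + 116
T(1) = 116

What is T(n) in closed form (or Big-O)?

Unrolling: T(n) = T(n-1) + 116 = T(n-2) + 2*116 = ... = T(1) + (n-1)*116 = 116 + (n-1)*116 = 116n.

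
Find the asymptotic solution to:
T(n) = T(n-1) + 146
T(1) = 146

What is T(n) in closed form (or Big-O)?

Unrolling: T(n) = T(n-1) + 146 = T(n-2) + 2*146 = ... = T(1) + (n-1)*146 = 146 + (n-1)*146 = 146n.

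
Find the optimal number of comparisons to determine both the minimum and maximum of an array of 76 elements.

Naive approach: 150 comparisons (75 for max + 75 for min).
Optimal: Compare elements in pairs first (floor(n/2) = 38 comparisons), then find max among winners and min among losers (37 comparisons each).
Total: ceil(3n/2) - 2 = 112 comparisons. An adversary argument shows this is also a lower bound.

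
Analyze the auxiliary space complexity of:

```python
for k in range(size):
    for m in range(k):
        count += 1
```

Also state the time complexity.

Space complexity: O(1).
Only a constant amount of auxiliary storage is used; nothing grows with n.
Time complexity: O(n^2).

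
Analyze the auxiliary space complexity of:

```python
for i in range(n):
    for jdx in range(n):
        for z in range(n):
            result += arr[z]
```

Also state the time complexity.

Space complexity: O(1).
Only a constant amount of auxiliary storage is used; nothing grows with n.
Time complexity: O(n^3).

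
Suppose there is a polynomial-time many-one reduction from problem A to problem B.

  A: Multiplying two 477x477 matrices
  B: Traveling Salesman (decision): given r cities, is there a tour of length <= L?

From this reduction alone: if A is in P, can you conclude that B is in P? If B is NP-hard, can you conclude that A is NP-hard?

A poly-time reduction A <=_p B transfers tractability DOWN (B easy => A easy) and hardness UP (A hard => B hard), not the reverse.
From A in P, the reduction alone does NOT give B in P: any problem in P trivially reduces to SAT, yet SAT is not known to be in P.
From B NP-hard, the reduction alone does NOT give A NP-hard: again, easy problems reduce to hard ones.
(Here in fact A is P and B is NP-complete.)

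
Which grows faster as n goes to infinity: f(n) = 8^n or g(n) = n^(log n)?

f(n) = 8^n grows faster: take logs: log(n^(log n)) = (log n)^2, log(8^n) = n log 8; n dominates (log n)^2.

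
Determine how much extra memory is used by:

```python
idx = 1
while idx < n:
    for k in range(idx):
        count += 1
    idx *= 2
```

Space complexity: O(1).
Only a constant amount of auxiliary storage is used; nothing grows with n.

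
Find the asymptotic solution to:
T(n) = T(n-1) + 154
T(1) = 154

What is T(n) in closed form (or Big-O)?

Unrolling: T(n) = T(n-1) + 154 = T(n-2) + 2*154 = ... = T(1) + (n-1)*154 = 154 + (n-1)*154 = 154n.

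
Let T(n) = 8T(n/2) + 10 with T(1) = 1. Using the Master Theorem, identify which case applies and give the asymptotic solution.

a=8, b=2, f(n)=10.
log_2(8) = 3 > 0.
Since f(n) = O(n^0) is polynomially smaller than n^3, Case 1 applies.
T(n) = Theta(n^3).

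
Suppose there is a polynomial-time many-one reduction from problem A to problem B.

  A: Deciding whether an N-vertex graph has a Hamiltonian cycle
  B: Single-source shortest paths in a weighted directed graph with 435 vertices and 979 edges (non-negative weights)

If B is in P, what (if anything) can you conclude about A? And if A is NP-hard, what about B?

A poly-time reduction A <=_p B means any A-instance can be transformed to a B-instance in poly time.
If B is in P: compose the reduction with B's poly-time algorithm to solve A in poly time, so A is in P.
If A is NP-hard: every NP problem reduces to A, which reduces to B; composing reductions, every NP problem reduces to B, so B is NP-hard.
(Here in fact A is NP-complete and B is in P, so no such reduction is known -- its existence would imply P = NP; the analysis concerns only what the assumed reduction would or would not let you conclude.)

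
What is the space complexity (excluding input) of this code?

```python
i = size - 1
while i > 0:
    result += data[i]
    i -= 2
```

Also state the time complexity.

Space complexity: O(1).
Only a constant amount of auxiliary storage is used; nothing grows with n.
Time complexity: O(n).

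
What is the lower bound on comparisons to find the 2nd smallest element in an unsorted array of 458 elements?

Finding the 2nd smallest of 458 elements requires Omega(n) comparisons. Every element must participate in at least one comparison; otherwise it could be the 2nd smallest.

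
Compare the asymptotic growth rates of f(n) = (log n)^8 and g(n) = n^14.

g(n) = n^14 grows faster: any positive polynomial dominates any polylog.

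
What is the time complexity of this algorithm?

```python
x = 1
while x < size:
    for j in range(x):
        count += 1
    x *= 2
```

Time complexity: O(n).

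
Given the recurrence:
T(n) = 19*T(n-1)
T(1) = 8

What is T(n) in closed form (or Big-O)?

Each step multiplies by 19. T(n) = T(1)*19^(n-1) = 8*19^(n-1).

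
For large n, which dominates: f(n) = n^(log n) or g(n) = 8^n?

g(n) = 8^n grows faster: take logs: log(n^(log n)) = (log n)^2, log(8^n) = n log 8; n dominates (log n)^2.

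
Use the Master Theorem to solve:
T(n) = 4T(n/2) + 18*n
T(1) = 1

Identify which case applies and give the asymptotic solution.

a=4, b=2, f(n)=18*n.
log_2(4) = 2 > 1.
Since f(n) = O(n^1) is polynomially smaller than n^2, Case 1 applies.
T(n) = Theta(n^2).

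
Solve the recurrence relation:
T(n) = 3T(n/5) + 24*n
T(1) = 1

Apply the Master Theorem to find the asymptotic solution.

a=3, b=5, f(n)=24*n. log_5(3) = 0.6826 < 1. Case 3: T(n) = O(n).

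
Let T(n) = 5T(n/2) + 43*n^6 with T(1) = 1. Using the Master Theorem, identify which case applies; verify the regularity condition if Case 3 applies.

a=5, b=2, f(n)=43*n^6.
log_2(5) = 2.322 < 6.
f(n) = Omega(n^(2.322+epsilon)) for some epsilon > 0, so Case 3 is the candidate.
Regularity: a*f(n/b) = 5*43*(n/2)^6 = (5/64)*43*n^6 <= c*f(n) with c = 5/64 < 1. Satisfied.
Case 3: T(n) = Theta(n^6).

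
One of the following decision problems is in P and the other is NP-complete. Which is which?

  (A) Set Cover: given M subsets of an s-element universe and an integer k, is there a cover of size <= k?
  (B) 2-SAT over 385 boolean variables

(A) is NP-complete: one of Karp's 21 NP-complete problems (with k part of the input).
(B) is P: 2-SAT is solvable in linear time via implication-graph SCCs.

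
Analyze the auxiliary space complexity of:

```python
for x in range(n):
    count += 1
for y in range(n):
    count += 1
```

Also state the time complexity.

Space complexity: O(1).
Only a constant amount of auxiliary storage is used; nothing grows with n.
Time complexity: O(n).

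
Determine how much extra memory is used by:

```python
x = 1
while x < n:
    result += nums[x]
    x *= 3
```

Space complexity: O(1).
Only a constant amount of auxiliary storage is used; nothing grows with n.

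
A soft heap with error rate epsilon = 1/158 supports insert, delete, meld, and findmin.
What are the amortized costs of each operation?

Soft heaps (Chazelle) allow up to an epsilon = 1/158 fraction of elements to have corrupted (raised) keys. Insert is O(log(1/epsilon)) = O(log 158) amortized -- the structure maintains heap-ordered binary trees of rank bounded by O(log(1/epsilon)). Meld concatenates root lists: O(1) amortized. Delete and findmin are O(1) amortized.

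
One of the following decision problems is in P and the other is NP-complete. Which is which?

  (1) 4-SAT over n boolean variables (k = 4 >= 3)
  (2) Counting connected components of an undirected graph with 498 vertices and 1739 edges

(1) is NP-complete: 3-SAT is NP-complete (Cook-Levin); k-SAT for k>=3 reduces from 3-SAT.
(2) is P: BFS/DFS visits each vertex and edge once: O(V+E).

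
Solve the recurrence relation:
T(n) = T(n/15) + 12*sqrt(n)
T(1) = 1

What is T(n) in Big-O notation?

Each level contributes sqrt(n/15^k). Geometric series with ratio 1/sqrt(15) < 1 sums to O(sqrt(n)).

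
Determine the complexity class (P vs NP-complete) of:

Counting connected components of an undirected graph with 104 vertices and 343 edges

This problem is in P: BFS/DFS visits each vertex and edge once: O(V+E).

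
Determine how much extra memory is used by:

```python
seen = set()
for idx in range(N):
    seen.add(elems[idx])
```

Space complexity: O(n).
Auxiliary storage grows linearly with the input size n in the worst case.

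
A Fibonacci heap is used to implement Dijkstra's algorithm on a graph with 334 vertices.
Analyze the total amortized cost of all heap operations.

Dijkstra performs 334 insert, 334 extract-min, and at most E decrease-key operations. With Fibonacci heap: insert O(1) amortized, extract-min O(log n) amortized, decrease-key O(1) amortized. Total with n = 334: O(n * 1 + n * log n + E * 1) = O(n log n + E).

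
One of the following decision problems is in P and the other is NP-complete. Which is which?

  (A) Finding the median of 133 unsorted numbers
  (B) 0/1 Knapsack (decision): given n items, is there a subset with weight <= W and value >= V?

(A) is P: linear-time selection (median-of-medians) runs in O(n).
(B) is NP-complete: reduces from Subset Sum.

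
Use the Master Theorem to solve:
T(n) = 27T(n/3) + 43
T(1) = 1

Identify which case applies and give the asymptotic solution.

a=27, b=3, f(n)=43.
log_3(27) = 3 > 0.
Since f(n) = O(n^0) is polynomially smaller than n^3, Case 1 applies.
T(n) = Theta(n^3).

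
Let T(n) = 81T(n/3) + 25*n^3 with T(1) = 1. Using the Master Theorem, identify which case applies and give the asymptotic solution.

a=81, b=3, f(n)=25*n^3.
log_3(81) = 4 > 3.
Since f(n) = O(n^3) is polynomially smaller than n^4, Case 1 applies.
T(n) = Theta(n^4).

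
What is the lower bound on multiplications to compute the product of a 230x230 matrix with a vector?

A 230x230 matrix-vector product has 230 inner products of length 230. Output depends on all 230^2 = 52900 matrix entries. At least 52900 multiplications needed.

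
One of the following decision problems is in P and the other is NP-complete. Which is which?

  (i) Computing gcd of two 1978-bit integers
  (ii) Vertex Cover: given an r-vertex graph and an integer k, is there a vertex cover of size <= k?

(i) is P: the Euclidean algorithm runs in polynomial time in the bit-length.
(ii) is NP-complete: one of Karp's 21 NP-complete problems (with k part of the input; for any fixed constant k it is in P).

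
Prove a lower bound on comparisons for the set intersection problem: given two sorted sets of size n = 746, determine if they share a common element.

For two sorted arrays of size n = 746, any correct algorithm must examine Omega(n) elements. If fewer are examined, an adversary places a common element in an unexamined gap. A merge-based scan achieves O(n), so the bound is tight.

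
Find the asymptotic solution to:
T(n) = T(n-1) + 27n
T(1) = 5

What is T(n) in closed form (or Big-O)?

Unrolling: T(n) = 5 + 27*(2 + 3 + ... + n) = 5 + 27*(n(n+1)/2 - 1) = O(n^2).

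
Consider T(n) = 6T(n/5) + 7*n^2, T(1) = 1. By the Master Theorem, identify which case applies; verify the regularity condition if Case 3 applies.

a=6, b=5, f(n)=7*n^2.
log_5(6) = 1.113 < 2.
f(n) = Omega(n^(1.113+epsilon)) for some epsilon > 0, so Case 3 is the candidate.
Regularity: a*f(n/b) = 6*7*(n/5)^2 = (6/25)*7*n^2 <= c*f(n) with c = 6/25 < 1. Satisfied.
Case 3: T(n) = Theta(n^2).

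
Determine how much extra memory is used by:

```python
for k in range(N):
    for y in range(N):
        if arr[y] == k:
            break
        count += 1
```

Space complexity: O(1).
Only a constant amount of auxiliary storage is used; nothing grows with n.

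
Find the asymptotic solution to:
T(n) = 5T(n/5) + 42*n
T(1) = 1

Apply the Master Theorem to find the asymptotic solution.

a=5, b=5, f(n)=42*n. log_5(5) = 1. Case 2: T(n) = O(n log n).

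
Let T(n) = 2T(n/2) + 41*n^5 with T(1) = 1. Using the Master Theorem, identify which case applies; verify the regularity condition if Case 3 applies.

a=2, b=2, f(n)=41*n^5.
log_2(2) = 1 < 5.
f(n) = Omega(n^(1+epsilon)) for some epsilon > 0, so Case 3 is the candidate.
Regularity: a*f(n/b) = 2*41*(n/2)^5 = (2/32)*41*n^5 <= c*f(n) with c = 2/32 < 1. Satisfied.
Case 3: T(n) = Theta(n^5).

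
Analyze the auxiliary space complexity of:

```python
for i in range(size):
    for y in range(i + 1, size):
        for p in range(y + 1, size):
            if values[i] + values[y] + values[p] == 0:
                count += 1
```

Space complexity: O(1).
Only a constant amount of auxiliary storage is used; nothing grows with n.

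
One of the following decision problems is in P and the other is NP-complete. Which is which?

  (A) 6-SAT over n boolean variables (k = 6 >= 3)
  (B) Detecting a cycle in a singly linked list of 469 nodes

(A) is NP-complete: 3-SAT is NP-complete (Cook-Levin); k-SAT for k>=3 reduces from 3-SAT.
(B) is P: Floyd's tortoise-and-hare runs in O(n) time, O(1) space.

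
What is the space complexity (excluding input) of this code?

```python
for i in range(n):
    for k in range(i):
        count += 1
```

Space complexity: O(1).
Only a constant amount of auxiliary storage is used; nothing grows with n.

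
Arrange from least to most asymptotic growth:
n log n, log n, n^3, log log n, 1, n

Ordered by growth rate: 1 < log log n < log n < n < n log n < n^3.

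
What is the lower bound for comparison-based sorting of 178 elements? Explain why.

A comparison-based sorting algorithm corresponds to a decision tree. With 178! possible permutations, the tree has 178! leaves. The height is at least log_2(178!) = Omega(n log n) by Stirling's approximation.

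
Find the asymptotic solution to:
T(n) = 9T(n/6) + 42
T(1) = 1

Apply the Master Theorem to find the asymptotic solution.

a=9, b=6, f(n)=42. log_6(9) = 1.226. Case 1 of Master Theorem: T(n) = O(n^1.226).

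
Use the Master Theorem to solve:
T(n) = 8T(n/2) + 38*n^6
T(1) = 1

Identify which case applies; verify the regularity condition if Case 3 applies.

a=8, b=2, f(n)=38*n^6.
log_2(8) = 3 < 6.
f(n) = Omega(n^(3+epsilon)) for some epsilon > 0, so Case 3 is the candidate.
Regularity: a*f(n/b) = 8*38*(n/2)^6 = (8/64)*38*n^6 <= c*f(n) with c = 8/64 < 1. Satisfied.
Case 3: T(n) = Theta(n^6).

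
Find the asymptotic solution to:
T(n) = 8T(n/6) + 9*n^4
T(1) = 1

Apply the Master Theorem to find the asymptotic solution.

a=8, b=6, f(n)=9*n^4. log_6(8) = 1.161 < 4. Case 3: T(n) = O(n^4).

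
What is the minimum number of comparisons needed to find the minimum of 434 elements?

Finding the minimum requires 433 comparisons, identical reasoning to finding the maximum. Each comparison eliminates one candidate.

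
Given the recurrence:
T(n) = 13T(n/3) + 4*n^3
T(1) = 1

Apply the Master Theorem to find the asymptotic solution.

a=13, b=3, f(n)=4*n^3. log_3(13) = 2.335 < 3. Case 3: T(n) = O(n^3).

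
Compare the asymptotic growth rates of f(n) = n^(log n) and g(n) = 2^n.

g(n) = 2^n grows faster: take logs: log(n^(log n)) = (log n)^2, log(2^n) = n log 2; n dominates (log n)^2.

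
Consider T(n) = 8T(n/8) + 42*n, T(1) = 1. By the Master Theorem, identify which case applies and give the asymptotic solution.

a=8, b=8, f(n)=42*n.
log_8(8) = 1, so n^(log_b(a)) = n.
f(n) = Theta(n), so Case 2 applies.
T(n) = Theta(n log n).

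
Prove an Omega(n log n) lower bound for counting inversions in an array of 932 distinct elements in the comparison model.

Decision-tree argument: at any leaf, the comparisons made (with transitivity) must totally order all 932 elements -- otherwise some pair (i,j) is unordered, and an adversary can present two inputs agreeing on every comparison made but with that pair flipped, changing the inversion count by 1, so the leaf's output is wrong on one of them. Hence the tree has >= 932! leaves and height >= log_2(932!) = Omega(n log n). Modified merge sort achieves O(n log n).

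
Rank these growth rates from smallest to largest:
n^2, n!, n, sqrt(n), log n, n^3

Ordered by growth rate: log n < sqrt(n) < n < n^2 < n^3 < n!.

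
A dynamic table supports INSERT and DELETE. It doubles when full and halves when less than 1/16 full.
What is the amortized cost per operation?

Using potential function Phi = |2*num_items - table_size| when load > 1/2, and Phi = table_size/2 - num_items otherwise. The gap of 1/16 vs 1/2 for shrinking prevents thrashing. Both insert and delete have O(1) amortized cost.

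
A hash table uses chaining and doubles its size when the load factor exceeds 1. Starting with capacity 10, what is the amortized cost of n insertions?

Rehashing occurs when load exceeds 1. Total rehash cost is geometric series summing to O(n). Each insertion itself is O(1). Amortized: O(1).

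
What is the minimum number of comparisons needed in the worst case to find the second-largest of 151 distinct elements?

Lower bound: finding the max needs 151-1 comparisons. By the adversary weight-doubling argument, the max must personally win >= ceil(log_2(151)) = 8 comparisons; the 2nd-largest is among those 8 losers, needing 8-1 more comparisons. Total >= 151-1 + 8-1 = 157. A balanced knockout tournament achieves this.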